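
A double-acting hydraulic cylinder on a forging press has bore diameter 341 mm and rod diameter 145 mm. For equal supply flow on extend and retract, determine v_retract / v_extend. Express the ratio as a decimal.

v_ret/v_ext ≈ 1.22

Cap-side area A_cap = π/4 × (341 mm)² = 91330 mm^2
Rod-side annular area A_ann = π/4 × (341² − 145²) = 74810 mm^2
For equal Q, v ∝ 1/A, so v_ret/v_ext = A_cap/A_ann.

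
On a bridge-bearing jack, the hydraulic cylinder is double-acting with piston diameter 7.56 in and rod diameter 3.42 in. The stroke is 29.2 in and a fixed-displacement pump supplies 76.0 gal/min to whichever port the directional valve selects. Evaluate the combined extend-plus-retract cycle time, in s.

Cap-side area A_cap = π/4 × (7.56 in)² = 44.89 in^2
Rod-side annular area A_ann = π/4 × (7.56² − 3.42²) = 35.70 in^2
t_ext = A_cap·L/Q = 4.480 s
t_ret = A_ann·L/Q = 3.563 s
t_cycle = t_ext + t_ret

t ≈ 8.04 s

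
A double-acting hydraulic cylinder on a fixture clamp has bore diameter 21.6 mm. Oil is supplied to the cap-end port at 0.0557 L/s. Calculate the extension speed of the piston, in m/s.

v ≈ 0.152 m/s

Cap-side area A_cap = π/4 × (21.6 mm)² = 366.4 mm^2
v = Q / A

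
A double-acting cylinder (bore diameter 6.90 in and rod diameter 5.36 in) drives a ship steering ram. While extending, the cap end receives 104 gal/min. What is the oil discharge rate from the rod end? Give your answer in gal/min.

Q_out ≈ 41.2 gal/min

Cap-side area A_cap = π/4 × (6.90 in)² = 37.39 in^2
Rod-side annular area A_ann = π/4 × (6.90² − 5.36²) = 14.83 in^2
Piston speed v = Q_in/A_cap; rod-end outflow Q_out = v × A_ann = Q_in × A_ann/A_cap.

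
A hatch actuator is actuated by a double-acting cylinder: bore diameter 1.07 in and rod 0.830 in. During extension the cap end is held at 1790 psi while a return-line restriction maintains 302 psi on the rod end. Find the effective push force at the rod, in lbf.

Cap-side area A_cap = π/4 × (1.07 in)² = 0.8992 in^2
Rod-side annular area A_ann = π/4 × (1.07² − 0.830²) = 0.3581 in^2
Net thrust = P_cap·A_cap − P_rod·A_ann = 1610 lbf − 108.2 lbf

F ≈ 1500 lbf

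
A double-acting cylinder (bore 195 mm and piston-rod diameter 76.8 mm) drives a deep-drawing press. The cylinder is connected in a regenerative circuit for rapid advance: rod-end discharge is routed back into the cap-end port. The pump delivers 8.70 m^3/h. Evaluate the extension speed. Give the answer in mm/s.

v ≈ 522 mm/s

In regeneration the rod-end outflow joins the pump flow into the cap end, so the net volume the pump must supply per unit advance equals the rod cross-section area.
Rod cross-section A_rod = π/4 × (76.8 mm)² = 4632 mm^2
v = Q_pump / A_rod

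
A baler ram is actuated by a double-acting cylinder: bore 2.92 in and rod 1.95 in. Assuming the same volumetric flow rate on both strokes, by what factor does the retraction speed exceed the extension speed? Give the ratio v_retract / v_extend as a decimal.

v_ret/v_ext ≈ 1.80

Cap-side area A_cap = π/4 × (2.92 in)² = 6.697 in^2
Rod-side annular area A_ann = π/4 × (2.92² − 1.95²) = 3.710 in^2
For equal Q, v ∝ 1/A, so v_ret/v_ext = A_cap/A_ann.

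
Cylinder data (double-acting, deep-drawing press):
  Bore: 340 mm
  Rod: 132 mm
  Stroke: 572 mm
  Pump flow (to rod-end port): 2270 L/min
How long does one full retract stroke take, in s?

Rod-side annular area A_ann = π/4 × (340² − 132²) = 77110 mm^2
Swept volume V = A × L; t = V / Q = A·L / Q

t ≈ 1.17 s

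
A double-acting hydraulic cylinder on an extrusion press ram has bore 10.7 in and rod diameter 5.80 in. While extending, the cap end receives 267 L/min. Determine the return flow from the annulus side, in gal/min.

Q_out ≈ 49.8 gal/min

Cap-side area A_cap = π/4 × (10.7 in)² = 89.92 in^2
Rod-side annular area A_ann = π/4 × (10.7² − 5.80²) = 63.50 in^2
Piston speed v = Q_in/A_cap; rod-end outflow Q_out = v × A_ann = Q_in × A_ann/A_cap.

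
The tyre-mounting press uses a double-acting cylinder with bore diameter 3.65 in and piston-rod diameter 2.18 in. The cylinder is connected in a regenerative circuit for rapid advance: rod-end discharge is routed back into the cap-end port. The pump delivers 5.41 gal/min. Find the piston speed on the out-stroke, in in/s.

In regeneration the rod-end outflow joins the pump flow into the cap end, so the net volume the pump must supply per unit advance equals the rod cross-section area.
Rod cross-section A_rod = π/4 × (2.18 in)² = 3.733 in^2
v = Q_pump / A_rod

v ≈ 5.58 in/s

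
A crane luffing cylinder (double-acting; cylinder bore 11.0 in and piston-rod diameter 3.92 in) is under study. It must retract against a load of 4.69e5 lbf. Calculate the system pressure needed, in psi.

Rod-side annular area A_ann = π/4 × (11.0² − 3.92²) = 82.96 in^2
Retraction: pressure acts on the annular area.
P = F / A = 4.69e5 lbf / A

P ≈ 5650 psi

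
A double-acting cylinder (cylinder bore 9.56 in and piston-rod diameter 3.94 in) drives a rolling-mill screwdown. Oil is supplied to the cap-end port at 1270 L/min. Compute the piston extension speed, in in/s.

Cap-side area A_cap = π/4 × (9.56 in)² = 71.78 in^2
v = Q / A

v ≈ 18.0 in/s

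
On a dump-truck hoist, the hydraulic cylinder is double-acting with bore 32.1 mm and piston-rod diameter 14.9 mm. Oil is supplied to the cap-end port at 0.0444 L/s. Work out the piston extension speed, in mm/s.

Cap-side area A_cap = π/4 × (32.1 mm)² = 809.3 mm^2
v = Q / A

v ≈ 54.9 mm/s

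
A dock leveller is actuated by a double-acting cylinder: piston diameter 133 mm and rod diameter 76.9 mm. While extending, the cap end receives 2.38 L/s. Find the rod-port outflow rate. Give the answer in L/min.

Cap-side area A_cap = π/4 × (133 mm)² = 13890 mm^2
Rod-side annular area A_ann = π/4 × (133² − 76.9²) = 9248 mm^2
Piston speed v = Q_in/A_cap; rod-end outflow Q_out = v × A_ann = Q_in × A_ann/A_cap.

Q_out ≈ 95.1 L/min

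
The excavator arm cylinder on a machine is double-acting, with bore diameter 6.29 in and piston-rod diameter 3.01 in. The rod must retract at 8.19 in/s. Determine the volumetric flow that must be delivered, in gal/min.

Q ≈ 51.0 gal/min

Rod-side annular area A_ann = π/4 × (6.29² − 3.01²) = 23.96 in^2
Q = A × v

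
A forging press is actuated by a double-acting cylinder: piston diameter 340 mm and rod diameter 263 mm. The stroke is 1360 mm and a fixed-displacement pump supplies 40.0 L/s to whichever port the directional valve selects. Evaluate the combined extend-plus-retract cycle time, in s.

t ≈ 4.33 s

Cap-side area A_cap = π/4 × (340 mm)² = 90790 mm^2
Rod-side annular area A_ann = π/4 × (340² − 263²) = 36470 mm^2
t_ext = A_cap·L/Q = 3.087 s
t_ret = A_ann·L/Q = 1.240 s
t_cycle = t_ext + t_ret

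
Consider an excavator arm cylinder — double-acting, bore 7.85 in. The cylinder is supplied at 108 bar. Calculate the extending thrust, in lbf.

Cap-side area A_cap = π/4 × (7.85 in)² = 48.40 in^2
F = P × A_cap = 108 bar × A_cap

F ≈ 75800 lbf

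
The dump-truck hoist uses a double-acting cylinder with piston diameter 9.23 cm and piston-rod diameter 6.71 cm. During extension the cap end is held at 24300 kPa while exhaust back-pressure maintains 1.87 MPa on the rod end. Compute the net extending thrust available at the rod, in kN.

F ≈ 157 kN

Cap-side area A_cap = π/4 × (9.23 cm)² = 66.91 cm^2
Rod-side annular area A_ann = π/4 × (9.23² − 6.71²) = 31.55 cm^2
Net thrust = P_cap·A_cap − P_rod·A_ann = 162.6 kN − 5.900 kN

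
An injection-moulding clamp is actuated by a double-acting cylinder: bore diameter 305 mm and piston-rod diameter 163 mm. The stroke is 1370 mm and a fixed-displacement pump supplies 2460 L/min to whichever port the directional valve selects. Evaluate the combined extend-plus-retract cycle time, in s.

t ≈ 4.19 s

Cap-side area A_cap = π/4 × (305 mm)² = 73060 mm^2
Rod-side annular area A_ann = π/4 × (305² − 163²) = 52190 mm^2
t_ext = A_cap·L/Q = 2.441 s
t_ret = A_ann·L/Q = 1.744 s
t_cycle = t_ext + t_ret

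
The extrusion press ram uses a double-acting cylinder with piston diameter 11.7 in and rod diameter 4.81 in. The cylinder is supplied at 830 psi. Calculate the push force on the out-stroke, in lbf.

F ≈ 89200 lbf

Cap-side area A_cap = π/4 × (11.7 in)² = 107.5 in^2
F = P × A_cap = 830 psi × A_cap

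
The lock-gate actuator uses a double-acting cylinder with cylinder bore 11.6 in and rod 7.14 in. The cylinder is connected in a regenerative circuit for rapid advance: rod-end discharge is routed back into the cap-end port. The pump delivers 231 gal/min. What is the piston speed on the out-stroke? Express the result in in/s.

In regeneration the rod-end outflow joins the pump flow into the cap end, so the net volume the pump must supply per unit advance equals the rod cross-section area.
Rod cross-section A_rod = π/4 × (7.14 in)² = 40.04 in^2
v = Q_pump / A_rod

v ≈ 22.2 in/s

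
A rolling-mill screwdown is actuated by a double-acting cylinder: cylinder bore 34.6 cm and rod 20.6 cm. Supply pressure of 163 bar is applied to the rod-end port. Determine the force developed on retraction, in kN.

Rod-side annular area A_ann = π/4 × (34.6² − 20.6²) = 607.0 cm^2
On retraction the pressure acts on the annular area (bore minus rod).
F = P × A_ann

F ≈ 989 kN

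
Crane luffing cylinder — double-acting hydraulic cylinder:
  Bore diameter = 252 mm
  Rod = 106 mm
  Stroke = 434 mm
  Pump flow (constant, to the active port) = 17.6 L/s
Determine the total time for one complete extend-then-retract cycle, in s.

t ≈ 2.24 s

Cap-side area A_cap = π/4 × (252 mm)² = 49880 mm^2
Rod-side annular area A_ann = π/4 × (252² − 106²) = 41050 mm^2
t_ext = A_cap·L/Q = 1.230 s
t_ret = A_ann·L/Q = 1.012 s
t_cycle = t_ext + t_ret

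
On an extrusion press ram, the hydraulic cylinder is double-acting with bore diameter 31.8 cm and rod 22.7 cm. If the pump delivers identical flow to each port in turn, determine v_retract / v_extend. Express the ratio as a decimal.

v_ret/v_ext ≈ 2.04

Cap-side area A_cap = π/4 × (31.8 cm)² = 794.2 cm^2
Rod-side annular area A_ann = π/4 × (31.8² − 22.7²) = 389.5 cm^2
For equal Q, v ∝ 1/A, so v_ret/v_ext = A_cap/A_ann.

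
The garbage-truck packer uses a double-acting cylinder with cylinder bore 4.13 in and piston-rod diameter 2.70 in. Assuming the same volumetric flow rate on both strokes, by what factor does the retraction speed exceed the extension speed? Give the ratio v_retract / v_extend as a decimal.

v_ret/v_ext ≈ 1.75

Cap-side area A_cap = π/4 × (4.13 in)² = 13.40 in^2
Rod-side annular area A_ann = π/4 × (4.13² − 2.70²) = 7.671 in^2
For equal Q, v ∝ 1/A, so v_ret/v_ext = A_cap/A_ann.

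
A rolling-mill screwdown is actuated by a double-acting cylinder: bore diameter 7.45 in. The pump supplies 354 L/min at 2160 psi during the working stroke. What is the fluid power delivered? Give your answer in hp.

Hydraulic power = P × Q

W ≈ 118 hp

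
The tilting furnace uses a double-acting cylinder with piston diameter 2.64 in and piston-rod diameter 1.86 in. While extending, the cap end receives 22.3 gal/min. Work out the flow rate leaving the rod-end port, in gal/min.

Cap-side area A_cap = π/4 × (2.64 in)² = 5.474 in^2
Rod-side annular area A_ann = π/4 × (2.64² − 1.86²) = 2.757 in^2
Piston speed v = Q_in/A_cap; rod-end outflow Q_out = v × A_ann = Q_in × A_ann/A_cap.

Q_out ≈ 11.2 gal/min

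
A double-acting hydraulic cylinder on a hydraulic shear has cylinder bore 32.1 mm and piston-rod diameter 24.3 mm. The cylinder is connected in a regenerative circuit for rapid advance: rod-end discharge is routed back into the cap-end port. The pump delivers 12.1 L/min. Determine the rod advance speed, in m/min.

v ≈ 26.1 m/min

In regeneration the rod-end outflow joins the pump flow into the cap end, so the net volume the pump must supply per unit advance equals the rod cross-section area.
Rod cross-section A_rod = π/4 × (24.3 mm)² = 463.8 mm^2
v = Q_pump / A_rod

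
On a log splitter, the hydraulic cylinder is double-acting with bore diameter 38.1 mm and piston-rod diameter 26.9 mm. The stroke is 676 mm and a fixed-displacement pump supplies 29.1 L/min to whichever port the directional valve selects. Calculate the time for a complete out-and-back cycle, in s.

t ≈ 2.39 s

Cap-side area A_cap = π/4 × (38.1 mm)² = 1140 mm^2
Rod-side annular area A_ann = π/4 × (38.1² − 26.9²) = 571.8 mm^2
t_ext = A_cap·L/Q = 1.589 s
t_ret = A_ann·L/Q = 0.7969 s
t_cycle = t_ext + t_ret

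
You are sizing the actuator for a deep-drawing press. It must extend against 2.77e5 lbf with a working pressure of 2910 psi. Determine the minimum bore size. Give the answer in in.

D ≈ 11.0 in

Extension force acts on the full piston face: F = P × (π/4)D².
D = √(4F / (πP)) = √(4 × 2.77e5 lbf / (π × 2910 psi))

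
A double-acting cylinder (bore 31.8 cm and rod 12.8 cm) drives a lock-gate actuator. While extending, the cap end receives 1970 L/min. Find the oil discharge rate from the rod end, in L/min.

Q_out ≈ 1650 L/min

Cap-side area A_cap = π/4 × (31.8 cm)² = 794.2 cm^2
Rod-side annular area A_ann = π/4 × (31.8² − 12.8²) = 665.5 cm^2
Piston speed v = Q_in/A_cap; rod-end outflow Q_out = v × A_ann = Q_in × A_ann/A_cap.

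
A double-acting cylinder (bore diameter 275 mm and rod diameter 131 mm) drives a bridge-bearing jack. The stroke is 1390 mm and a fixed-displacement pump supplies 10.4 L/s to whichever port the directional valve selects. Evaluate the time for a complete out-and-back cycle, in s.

t ≈ 14.1 s

Cap-side area A_cap = π/4 × (275 mm)² = 59400 mm^2
Rod-side annular area A_ann = π/4 × (275² − 131²) = 45920 mm^2
t_ext = A_cap·L/Q = 7.938 s
t_ret = A_ann·L/Q = 6.137 s
t_cycle = t_ext + t_ret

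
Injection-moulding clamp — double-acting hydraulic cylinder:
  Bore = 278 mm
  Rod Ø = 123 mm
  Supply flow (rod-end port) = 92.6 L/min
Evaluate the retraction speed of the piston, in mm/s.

v ≈ 31.6 mm/s

Rod-side annular area A_ann = π/4 × (278² − 123²) = 48820 mm^2
Flow into the rod-end port fills the annular volume.
v = Q / A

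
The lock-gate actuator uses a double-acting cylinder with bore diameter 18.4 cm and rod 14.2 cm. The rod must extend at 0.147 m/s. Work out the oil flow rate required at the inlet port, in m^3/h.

Cap-side area A_cap = π/4 × (18.4 cm)² = 265.9 cm^2
Q = A × v

Q ≈ 14.1 m^3/h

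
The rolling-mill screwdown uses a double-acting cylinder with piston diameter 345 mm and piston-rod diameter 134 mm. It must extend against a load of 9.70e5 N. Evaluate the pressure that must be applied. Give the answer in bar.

Cap-side area A_cap = π/4 × (345 mm)² = 93480 mm^2
P = F / A = 9.70e5 N / A

P ≈ 104 bar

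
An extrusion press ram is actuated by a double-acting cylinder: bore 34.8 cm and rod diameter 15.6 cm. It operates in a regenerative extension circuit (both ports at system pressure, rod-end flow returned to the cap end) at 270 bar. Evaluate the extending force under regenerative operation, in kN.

With equal pressure on both faces, forces on the annular region cancel; the net push is pressure × rod cross-section.
Rod cross-section A_rod = π/4 × (15.6 cm)² = 191.1 cm^2
F = P × A_rod

F ≈ 516 kN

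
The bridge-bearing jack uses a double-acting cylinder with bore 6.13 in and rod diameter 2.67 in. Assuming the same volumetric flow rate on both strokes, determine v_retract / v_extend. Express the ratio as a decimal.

v_ret/v_ext ≈ 1.23

Cap-side area A_cap = π/4 × (6.13 in)² = 29.51 in^2
Rod-side annular area A_ann = π/4 × (6.13² − 2.67²) = 23.91 in^2
For equal Q, v ∝ 1/A, so v_ret/v_ext = A_cap/A_ann.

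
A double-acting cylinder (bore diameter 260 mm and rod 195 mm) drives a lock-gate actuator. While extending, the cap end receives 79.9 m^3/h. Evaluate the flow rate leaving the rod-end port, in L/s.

Cap-side area A_cap = π/4 × (260 mm)² = 53090 mm^2
Rod-side annular area A_ann = π/4 × (260² − 195²) = 23230 mm^2
Piston speed v = Q_in/A_cap; rod-end outflow Q_out = v × A_ann = Q_in × A_ann/A_cap.

Q_out ≈ 9.71 L/s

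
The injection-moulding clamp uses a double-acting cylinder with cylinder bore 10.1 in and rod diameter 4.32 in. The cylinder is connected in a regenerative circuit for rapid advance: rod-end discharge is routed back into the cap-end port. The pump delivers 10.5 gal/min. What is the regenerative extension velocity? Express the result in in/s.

v ≈ 2.76 in/s

In regeneration the rod-end outflow joins the pump flow into the cap end, so the net volume the pump must supply per unit advance equals the rod cross-section area.
Rod cross-section A_rod = π/4 × (4.32 in)² = 14.66 in^2
v = Q_pump / A_rod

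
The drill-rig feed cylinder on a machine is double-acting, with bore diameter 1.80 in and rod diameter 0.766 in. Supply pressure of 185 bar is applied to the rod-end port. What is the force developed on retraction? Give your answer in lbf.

Rod-side annular area A_ann = π/4 × (1.80² − 0.766²) = 2.084 in^2
On retraction the pressure acts on the annular area (bore minus rod).
F = P × A_ann

F ≈ 5590 lbf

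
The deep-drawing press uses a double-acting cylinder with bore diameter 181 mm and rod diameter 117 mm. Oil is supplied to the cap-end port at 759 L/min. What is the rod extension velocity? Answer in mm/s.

v ≈ 492 mm/s

Cap-side area A_cap = π/4 × (181 mm)² = 25730 mm^2
v = Q / A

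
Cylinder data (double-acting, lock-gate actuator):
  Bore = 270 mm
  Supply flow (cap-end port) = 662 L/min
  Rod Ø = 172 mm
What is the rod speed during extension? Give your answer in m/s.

v ≈ 0.193 m/s

Cap-side area A_cap = π/4 × (270 mm)² = 57260 mm^2
v = Q / A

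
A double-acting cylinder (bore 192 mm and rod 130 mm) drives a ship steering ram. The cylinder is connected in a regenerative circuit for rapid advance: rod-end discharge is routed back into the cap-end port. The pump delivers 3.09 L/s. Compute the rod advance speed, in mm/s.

In regeneration the rod-end outflow joins the pump flow into the cap end, so the net volume the pump must supply per unit advance equals the rod cross-section area.
Rod cross-section A_rod = π/4 × (130 mm)² = 13270 mm^2
v = Q_pump / A_rod

v ≈ 233 mm/s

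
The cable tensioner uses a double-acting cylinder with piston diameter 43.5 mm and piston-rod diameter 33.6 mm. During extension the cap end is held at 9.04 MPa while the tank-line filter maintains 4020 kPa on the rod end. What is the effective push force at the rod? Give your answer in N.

F ≈ 11000 N

Cap-side area A_cap = π/4 × (43.5 mm)² = 1486 mm^2
Rod-side annular area A_ann = π/4 × (43.5² − 33.6²) = 599.5 mm^2
Net thrust = P_cap·A_cap − P_rod·A_ann = 13430 N − 2410 N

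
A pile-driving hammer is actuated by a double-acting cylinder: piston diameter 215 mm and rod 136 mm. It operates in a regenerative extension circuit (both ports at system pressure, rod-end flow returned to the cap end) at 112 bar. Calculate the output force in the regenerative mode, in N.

F ≈ 1.63e5 N

With equal pressure on both faces, forces on the annular region cancel; the net push is pressure × rod cross-section.
Rod cross-section A_rod = π/4 × (136 mm)² = 14530 mm^2
F = P × A_rod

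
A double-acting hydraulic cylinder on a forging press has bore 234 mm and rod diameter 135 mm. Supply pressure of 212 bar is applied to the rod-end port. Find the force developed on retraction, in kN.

F ≈ 608 kN

Rod-side annular area A_ann = π/4 × (234² − 135²) = 28690 mm^2
On retraction the pressure acts on the annular area (bore minus rod).
F = P × A_ann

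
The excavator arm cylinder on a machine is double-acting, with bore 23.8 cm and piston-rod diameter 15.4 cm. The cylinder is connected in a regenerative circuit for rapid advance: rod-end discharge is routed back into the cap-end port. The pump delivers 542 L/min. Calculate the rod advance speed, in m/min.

v ≈ 29.1 m/min

In regeneration the rod-end outflow joins the pump flow into the cap end, so the net volume the pump must supply per unit advance equals the rod cross-section area.
Rod cross-section A_rod = π/4 × (15.4 cm)² = 186.3 cm^2
v = Q_pump / A_rod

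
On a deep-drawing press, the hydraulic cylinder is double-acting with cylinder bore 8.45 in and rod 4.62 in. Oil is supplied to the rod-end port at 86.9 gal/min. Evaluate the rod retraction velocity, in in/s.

v ≈ 8.51 in/s

Rod-side annular area A_ann = π/4 × (8.45² − 4.62²) = 39.32 in^2
Flow into the rod-end port fills the annular volume.
v = Q / A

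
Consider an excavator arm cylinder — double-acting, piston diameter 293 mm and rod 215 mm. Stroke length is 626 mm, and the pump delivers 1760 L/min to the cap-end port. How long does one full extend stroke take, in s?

t ≈ 1.44 s

Cap-side area A_cap = π/4 × (293 mm)² = 67430 mm^2
Swept volume V = A × L; t = V / Q = A·L / Q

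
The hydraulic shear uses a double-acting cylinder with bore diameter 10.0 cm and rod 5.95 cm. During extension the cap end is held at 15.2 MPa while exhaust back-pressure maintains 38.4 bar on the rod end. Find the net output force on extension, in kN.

F ≈ 99.9 kN

Cap-side area A_cap = π/4 × (10.0 cm)² = 78.54 cm^2
Rod-side annular area A_ann = π/4 × (10.0² − 5.95²) = 50.73 cm^2
Net thrust = P_cap·A_cap − P_rod·A_ann = 119.4 kN − 19.48 kN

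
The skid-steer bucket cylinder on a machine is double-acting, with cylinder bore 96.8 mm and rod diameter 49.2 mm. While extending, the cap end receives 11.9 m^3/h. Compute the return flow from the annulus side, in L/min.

Q_out ≈ 147 L/min

Cap-side area A_cap = π/4 × (96.8 mm)² = 7359 mm^2
Rod-side annular area A_ann = π/4 × (96.8² − 49.2²) = 5458 mm^2
Piston speed v = Q_in/A_cap; rod-end outflow Q_out = v × A_ann = Q_in × A_ann/A_cap.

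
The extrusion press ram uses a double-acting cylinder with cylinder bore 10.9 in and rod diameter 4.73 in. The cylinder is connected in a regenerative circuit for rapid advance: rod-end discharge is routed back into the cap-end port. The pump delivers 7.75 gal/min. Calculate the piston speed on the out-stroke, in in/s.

In regeneration the rod-end outflow joins the pump flow into the cap end, so the net volume the pump must supply per unit advance equals the rod cross-section area.
Rod cross-section A_rod = π/4 × (4.73 in)² = 17.57 in^2
v = Q_pump / A_rod

v ≈ 1.70 in/s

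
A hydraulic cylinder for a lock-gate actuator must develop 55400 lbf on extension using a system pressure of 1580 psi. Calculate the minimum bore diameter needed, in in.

D ≈ 6.68 in

Extension force acts on the full piston face: F = P × (π/4)D².
D = √(4F / (πP)) = √(4 × 55400 lbf / (π × 1580 psi))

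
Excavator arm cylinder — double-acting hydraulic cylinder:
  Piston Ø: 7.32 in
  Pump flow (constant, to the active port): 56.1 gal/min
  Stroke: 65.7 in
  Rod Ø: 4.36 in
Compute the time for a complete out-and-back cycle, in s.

t ≈ 21.1 s

Cap-side area A_cap = π/4 × (7.32 in)² = 42.08 in^2
Rod-side annular area A_ann = π/4 × (7.32² − 4.36²) = 27.15 in^2
t_ext = A_cap·L/Q = 12.80 s
t_ret = A_ann·L/Q = 8.260 s
t_cycle = t_ext + t_ret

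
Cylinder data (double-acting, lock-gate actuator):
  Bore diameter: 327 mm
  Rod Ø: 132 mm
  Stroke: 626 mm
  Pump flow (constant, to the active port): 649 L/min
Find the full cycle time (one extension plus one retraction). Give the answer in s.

t ≈ 8.93 s

Cap-side area A_cap = π/4 × (327 mm)² = 83980 mm^2
Rod-side annular area A_ann = π/4 × (327² − 132²) = 70300 mm^2
t_ext = A_cap·L/Q = 4.860 s
t_ret = A_ann·L/Q = 4.068 s
t_cycle = t_ext + t_ret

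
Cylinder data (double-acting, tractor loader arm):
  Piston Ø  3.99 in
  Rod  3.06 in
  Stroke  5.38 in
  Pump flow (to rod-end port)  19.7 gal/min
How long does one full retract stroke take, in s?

Rod-side annular area A_ann = π/4 × (3.99² − 3.06²) = 5.149 in^2
Swept volume V = A × L; t = V / Q = A·L / Q

t ≈ 0.365 s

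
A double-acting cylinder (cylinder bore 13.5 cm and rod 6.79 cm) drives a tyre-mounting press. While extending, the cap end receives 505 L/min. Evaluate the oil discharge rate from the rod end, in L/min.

Q_out ≈ 377 L/min

Cap-side area A_cap = π/4 × (13.5 cm)² = 143.1 cm^2
Rod-side annular area A_ann = π/4 × (13.5² − 6.79²) = 106.9 cm^2
Piston speed v = Q_in/A_cap; rod-end outflow Q_out = v × A_ann = Q_in × A_ann/A_cap.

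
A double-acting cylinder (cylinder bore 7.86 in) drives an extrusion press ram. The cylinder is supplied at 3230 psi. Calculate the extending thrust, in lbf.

F ≈ 1.57e5 lbf

Cap-side area A_cap = π/4 × (7.86 in)² = 48.52 in^2
F = P × A_cap = 3230 psi × A_cap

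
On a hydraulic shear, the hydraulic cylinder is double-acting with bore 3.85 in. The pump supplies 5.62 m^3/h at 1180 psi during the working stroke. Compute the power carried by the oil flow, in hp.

W ≈ 17.0 hp

Hydraulic power = P × Q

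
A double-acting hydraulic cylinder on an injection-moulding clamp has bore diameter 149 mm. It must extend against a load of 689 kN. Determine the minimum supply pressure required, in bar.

P ≈ 395 bar

Cap-side area A_cap = π/4 × (149 mm)² = 17440 mm^2
P = F / A = 689 kN / A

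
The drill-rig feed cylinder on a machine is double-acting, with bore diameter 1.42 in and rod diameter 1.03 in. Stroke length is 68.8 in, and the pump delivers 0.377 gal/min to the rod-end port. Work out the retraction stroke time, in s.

t ≈ 35.6 s

Rod-side annular area A_ann = π/4 × (1.42² − 1.03²) = 0.7504 in^2
Swept volume V = A × L; t = V / Q = A·L / Q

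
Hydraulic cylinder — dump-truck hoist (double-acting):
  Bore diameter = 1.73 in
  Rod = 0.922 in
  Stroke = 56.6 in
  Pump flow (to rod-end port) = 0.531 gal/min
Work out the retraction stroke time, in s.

Rod-side annular area A_ann = π/4 × (1.73² − 0.922²) = 1.683 in^2
Swept volume V = A × L; t = V / Q = A·L / Q

t ≈ 46.6 s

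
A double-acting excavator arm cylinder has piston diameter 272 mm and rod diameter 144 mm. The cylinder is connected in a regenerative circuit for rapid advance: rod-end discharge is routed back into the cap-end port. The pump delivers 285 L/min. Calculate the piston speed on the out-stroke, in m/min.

v ≈ 17.5 m/min

In regeneration the rod-end outflow joins the pump flow into the cap end, so the net volume the pump must supply per unit advance equals the rod cross-section area.
Rod cross-section A_rod = π/4 × (144 mm)² = 16290 mm^2
v = Q_pump / A_rod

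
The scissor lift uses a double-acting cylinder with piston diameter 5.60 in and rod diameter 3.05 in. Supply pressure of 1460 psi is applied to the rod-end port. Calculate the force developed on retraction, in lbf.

Rod-side annular area A_ann = π/4 × (5.60² − 3.05²) = 17.32 in^2
On retraction the pressure acts on the annular area (bore minus rod).
F = P × A_ann

F ≈ 25300 lbf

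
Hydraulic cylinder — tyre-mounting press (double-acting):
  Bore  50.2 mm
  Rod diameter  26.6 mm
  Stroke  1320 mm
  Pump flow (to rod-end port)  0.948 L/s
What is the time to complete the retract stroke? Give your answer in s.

Rod-side annular area A_ann = π/4 × (50.2² − 26.6²) = 1424 mm^2
Swept volume V = A × L; t = V / Q = A·L / Q

t ≈ 1.98 s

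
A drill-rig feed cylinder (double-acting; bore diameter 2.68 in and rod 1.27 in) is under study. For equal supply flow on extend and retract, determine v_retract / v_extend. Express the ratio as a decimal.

Cap-side area A_cap = π/4 × (2.68 in)² = 5.641 in^2
Rod-side annular area A_ann = π/4 × (2.68² − 1.27²) = 4.374 in^2
For equal Q, v ∝ 1/A, so v_ret/v_ext = A_cap/A_ann.

v_ret/v_ext ≈ 1.29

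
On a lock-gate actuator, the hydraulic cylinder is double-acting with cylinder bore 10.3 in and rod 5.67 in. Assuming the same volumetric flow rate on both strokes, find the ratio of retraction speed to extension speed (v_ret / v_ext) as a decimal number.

Cap-side area A_cap = π/4 × (10.3 in)² = 83.32 in^2
Rod-side annular area A_ann = π/4 × (10.3² − 5.67²) = 58.07 in^2
For equal Q, v ∝ 1/A, so v_ret/v_ext = A_cap/A_ann.

v_ret/v_ext ≈ 1.43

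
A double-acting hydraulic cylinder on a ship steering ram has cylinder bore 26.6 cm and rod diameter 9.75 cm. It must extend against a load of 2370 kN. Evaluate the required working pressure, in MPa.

Cap-side area A_cap = π/4 × (26.6 cm)² = 555.7 cm^2
P = F / A = 2370 kN / A

P ≈ 42.6 MPa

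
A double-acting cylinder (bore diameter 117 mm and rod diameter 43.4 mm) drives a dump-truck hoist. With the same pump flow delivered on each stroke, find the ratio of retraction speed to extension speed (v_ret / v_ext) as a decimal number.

v_ret/v_ext ≈ 1.16

Cap-side area A_cap = π/4 × (117 mm)² = 10750 mm^2
Rod-side annular area A_ann = π/4 × (117² − 43.4²) = 9272 mm^2
For equal Q, v ∝ 1/A, so v_ret/v_ext = A_cap/A_ann.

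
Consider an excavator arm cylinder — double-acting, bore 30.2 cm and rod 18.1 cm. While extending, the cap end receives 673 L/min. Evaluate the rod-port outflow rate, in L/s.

Q_out ≈ 7.19 L/s

Cap-side area A_cap = π/4 × (30.2 cm)² = 716.3 cm^2
Rod-side annular area A_ann = π/4 × (30.2² − 18.1²) = 459.0 cm^2
Piston speed v = Q_in/A_cap; rod-end outflow Q_out = v × A_ann = Q_in × A_ann/A_cap.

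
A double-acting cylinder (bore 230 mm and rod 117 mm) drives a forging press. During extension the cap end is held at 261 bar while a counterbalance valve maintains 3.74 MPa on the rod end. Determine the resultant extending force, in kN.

Cap-side area A_cap = π/4 × (230 mm)² = 41550 mm^2
Rod-side annular area A_ann = π/4 × (230² − 117²) = 30800 mm^2
Net thrust = P_cap·A_cap − P_rod·A_ann = 1084 kN − 115.2 kN

F ≈ 969 kN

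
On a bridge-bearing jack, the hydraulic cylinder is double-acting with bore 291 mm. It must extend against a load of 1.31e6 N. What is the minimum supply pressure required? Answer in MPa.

P ≈ 19.7 MPa

Cap-side area A_cap = π/4 × (291 mm)² = 66510 mm^2
P = F / A = 1.31e6 N / A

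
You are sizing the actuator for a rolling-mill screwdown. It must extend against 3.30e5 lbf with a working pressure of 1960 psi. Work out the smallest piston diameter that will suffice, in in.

Extension force acts on the full piston face: F = P × (π/4)D².
D = √(4F / (πP)) = √(4 × 3.30e5 lbf / (π × 1960 psi))

D ≈ 14.6 in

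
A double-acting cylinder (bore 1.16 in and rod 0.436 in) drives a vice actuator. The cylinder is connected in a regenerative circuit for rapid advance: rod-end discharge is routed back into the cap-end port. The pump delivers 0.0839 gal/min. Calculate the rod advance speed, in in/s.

In regeneration the rod-end outflow joins the pump flow into the cap end, so the net volume the pump must supply per unit advance equals the rod cross-section area.
Rod cross-section A_rod = π/4 × (0.436 in)² = 0.1493 in^2
v = Q_pump / A_rod

v ≈ 2.16 in/s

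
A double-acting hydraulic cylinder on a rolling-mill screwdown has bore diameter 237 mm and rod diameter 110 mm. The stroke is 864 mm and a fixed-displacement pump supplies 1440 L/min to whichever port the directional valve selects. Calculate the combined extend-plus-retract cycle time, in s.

t ≈ 2.83 s

Cap-side area A_cap = π/4 × (237 mm)² = 44120 mm^2
Rod-side annular area A_ann = π/4 × (237² − 110²) = 34610 mm^2
t_ext = A_cap·L/Q = 1.588 s
t_ret = A_ann·L/Q = 1.246 s
t_cycle = t_ext + t_ret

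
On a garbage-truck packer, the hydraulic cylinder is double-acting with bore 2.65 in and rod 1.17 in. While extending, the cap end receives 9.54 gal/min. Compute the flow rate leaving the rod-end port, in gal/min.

Q_out ≈ 7.68 gal/min

Cap-side area A_cap = π/4 × (2.65 in)² = 5.515 in^2
Rod-side annular area A_ann = π/4 × (2.65² − 1.17²) = 4.440 in^2
Piston speed v = Q_in/A_cap; rod-end outflow Q_out = v × A_ann = Q_in × A_ann/A_cap.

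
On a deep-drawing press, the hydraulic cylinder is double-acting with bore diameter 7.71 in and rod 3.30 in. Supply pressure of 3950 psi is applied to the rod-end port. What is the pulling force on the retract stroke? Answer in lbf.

F ≈ 1.51e5 lbf

Rod-side annular area A_ann = π/4 × (7.71² − 3.30²) = 38.13 in^2
On retraction the pressure acts on the annular area (bore minus rod).
F = P × A_ann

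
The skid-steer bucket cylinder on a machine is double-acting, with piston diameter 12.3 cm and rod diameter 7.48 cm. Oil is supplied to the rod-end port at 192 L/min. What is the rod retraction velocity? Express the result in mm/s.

v ≈ 427 mm/s

Rod-side annular area A_ann = π/4 × (12.3² − 7.48²) = 74.88 cm^2
Flow into the rod-end port fills the annular volume.
v = Q / A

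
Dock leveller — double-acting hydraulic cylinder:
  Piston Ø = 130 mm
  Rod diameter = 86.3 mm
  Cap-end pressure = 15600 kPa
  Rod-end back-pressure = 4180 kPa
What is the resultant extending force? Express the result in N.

Cap-side area A_cap = π/4 × (130 mm)² = 13270 mm^2
Rod-side annular area A_ann = π/4 × (130² − 86.3²) = 7424 mm^2
Net thrust = P_cap·A_cap − P_rod·A_ann = 2.071e5 N − 31030 N

F ≈ 1.76e5 N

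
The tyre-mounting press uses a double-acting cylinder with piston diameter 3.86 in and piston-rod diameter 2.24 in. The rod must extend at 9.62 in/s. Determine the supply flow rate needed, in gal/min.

Q ≈ 29.2 gal/min

Cap-side area A_cap = π/4 × (3.86 in)² = 11.70 in^2
Q = A × v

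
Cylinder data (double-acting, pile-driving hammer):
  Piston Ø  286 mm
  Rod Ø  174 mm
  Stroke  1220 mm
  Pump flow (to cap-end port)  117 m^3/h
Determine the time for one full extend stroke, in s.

t ≈ 2.41 s

Cap-side area A_cap = π/4 × (286 mm)² = 64240 mm^2
Swept volume V = A × L; t = V / Q = A·L / Q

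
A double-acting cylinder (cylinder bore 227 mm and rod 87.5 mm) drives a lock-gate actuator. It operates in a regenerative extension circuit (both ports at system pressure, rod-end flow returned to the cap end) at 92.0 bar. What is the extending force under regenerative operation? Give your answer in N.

F ≈ 55300 N

With equal pressure on both faces, forces on the annular region cancel; the net push is pressure × rod cross-section.
Rod cross-section A_rod = π/4 × (87.5 mm)² = 6013 mm^2
F = P × A_rod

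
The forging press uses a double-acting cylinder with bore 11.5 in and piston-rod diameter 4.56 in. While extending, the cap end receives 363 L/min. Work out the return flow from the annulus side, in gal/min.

Cap-side area A_cap = π/4 × (11.5 in)² = 103.9 in^2
Rod-side annular area A_ann = π/4 × (11.5² − 4.56²) = 87.54 in^2
Piston speed v = Q_in/A_cap; rod-end outflow Q_out = v × A_ann = Q_in × A_ann/A_cap.

Q_out ≈ 80.8 gal/min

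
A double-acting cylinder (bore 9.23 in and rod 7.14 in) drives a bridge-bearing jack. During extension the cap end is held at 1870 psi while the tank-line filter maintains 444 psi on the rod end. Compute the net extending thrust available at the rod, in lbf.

F ≈ 1.13e5 lbf

Cap-side area A_cap = π/4 × (9.23 in)² = 66.91 in^2
Rod-side annular area A_ann = π/4 × (9.23² − 7.14²) = 26.87 in^2
Net thrust = P_cap·A_cap − P_rod·A_ann = 1.251e5 lbf − 11930 lbf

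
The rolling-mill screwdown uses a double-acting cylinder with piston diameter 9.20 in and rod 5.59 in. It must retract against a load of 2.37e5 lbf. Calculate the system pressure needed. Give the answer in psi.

Rod-side annular area A_ann = π/4 × (9.20² − 5.59²) = 41.93 in^2
Retraction: pressure acts on the annular area.
P = F / A = 2.37e5 lbf / A

P ≈ 5650 psi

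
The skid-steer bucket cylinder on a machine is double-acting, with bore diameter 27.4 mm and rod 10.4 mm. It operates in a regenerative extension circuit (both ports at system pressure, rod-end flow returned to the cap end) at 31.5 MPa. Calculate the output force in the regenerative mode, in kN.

F ≈ 2.68 kN

With equal pressure on both faces, forces on the annular region cancel; the net push is pressure × rod cross-section.
Rod cross-section A_rod = π/4 × (10.4 mm)² = 84.95 mm^2
F = P × A_rod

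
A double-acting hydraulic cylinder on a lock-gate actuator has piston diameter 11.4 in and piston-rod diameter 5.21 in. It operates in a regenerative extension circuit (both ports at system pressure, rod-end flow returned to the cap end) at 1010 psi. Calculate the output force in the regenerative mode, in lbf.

With equal pressure on both faces, forces on the annular region cancel; the net push is pressure × rod cross-section.
Rod cross-section A_rod = π/4 × (5.21 in)² = 21.32 in^2
F = P × A_rod

F ≈ 21500 lbf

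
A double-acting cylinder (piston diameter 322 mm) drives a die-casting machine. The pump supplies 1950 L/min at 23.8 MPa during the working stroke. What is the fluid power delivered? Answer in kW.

Hydraulic power = P × Q

W ≈ 774 kW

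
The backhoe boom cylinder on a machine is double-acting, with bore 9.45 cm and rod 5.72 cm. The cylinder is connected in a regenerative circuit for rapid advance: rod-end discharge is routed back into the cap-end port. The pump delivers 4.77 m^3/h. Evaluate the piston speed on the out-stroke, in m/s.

v ≈ 0.516 m/s

In regeneration the rod-end outflow joins the pump flow into the cap end, so the net volume the pump must supply per unit advance equals the rod cross-section area.
Rod cross-section A_rod = π/4 × (5.72 cm)² = 25.70 cm^2
v = Q_pump / A_rod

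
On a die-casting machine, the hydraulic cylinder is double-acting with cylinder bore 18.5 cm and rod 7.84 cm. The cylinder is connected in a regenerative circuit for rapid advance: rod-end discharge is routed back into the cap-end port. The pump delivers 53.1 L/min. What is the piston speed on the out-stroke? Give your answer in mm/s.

In regeneration the rod-end outflow joins the pump flow into the cap end, so the net volume the pump must supply per unit advance equals the rod cross-section area.
Rod cross-section A_rod = π/4 × (7.84 cm)² = 48.27 cm^2
v = Q_pump / A_rod

v ≈ 183 mm/s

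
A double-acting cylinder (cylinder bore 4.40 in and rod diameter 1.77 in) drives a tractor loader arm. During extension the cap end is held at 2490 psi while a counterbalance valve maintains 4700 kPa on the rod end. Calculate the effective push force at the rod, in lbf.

Cap-side area A_cap = π/4 × (4.40 in)² = 15.21 in^2
Rod-side annular area A_ann = π/4 × (4.40² − 1.77²) = 12.74 in^2
Net thrust = P_cap·A_cap − P_rod·A_ann = 37860 lbf − 8688 lbf

F ≈ 29200 lbf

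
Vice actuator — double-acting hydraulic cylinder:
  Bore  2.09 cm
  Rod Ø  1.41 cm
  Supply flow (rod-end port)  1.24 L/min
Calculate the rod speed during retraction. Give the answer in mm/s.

Rod-side annular area A_ann = π/4 × (2.09² − 1.41²) = 1.869 cm^2
Flow into the rod-end port fills the annular volume.
v = Q / A

v ≈ 111 mm/s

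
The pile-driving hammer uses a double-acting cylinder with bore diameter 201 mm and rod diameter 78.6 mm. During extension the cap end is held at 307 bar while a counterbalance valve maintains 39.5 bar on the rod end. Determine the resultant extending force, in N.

Cap-side area A_cap = π/4 × (201 mm)² = 31730 mm^2
Rod-side annular area A_ann = π/4 × (201² − 78.6²) = 26880 mm^2
Net thrust = P_cap·A_cap − P_rod·A_ann = 9.741e5 N − 1.062e5 N

F ≈ 8.68e5 N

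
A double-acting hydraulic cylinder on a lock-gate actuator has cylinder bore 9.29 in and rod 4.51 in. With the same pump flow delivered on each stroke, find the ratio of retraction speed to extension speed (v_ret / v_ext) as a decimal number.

Cap-side area A_cap = π/4 × (9.29 in)² = 67.78 in^2
Rod-side annular area A_ann = π/4 × (9.29² − 4.51²) = 51.81 in^2
For equal Q, v ∝ 1/A, so v_ret/v_ext = A_cap/A_ann.

v_ret/v_ext ≈ 1.31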